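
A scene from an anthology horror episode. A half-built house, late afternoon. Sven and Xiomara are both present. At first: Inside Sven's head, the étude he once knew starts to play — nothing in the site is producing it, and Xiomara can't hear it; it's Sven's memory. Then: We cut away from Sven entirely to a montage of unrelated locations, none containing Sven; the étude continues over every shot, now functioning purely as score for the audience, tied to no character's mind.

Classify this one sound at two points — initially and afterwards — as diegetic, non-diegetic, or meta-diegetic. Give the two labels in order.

meta-diegetic, non-diegetic

Initially: the music lives inside Sven's mind alone; Xiomara can't hear it → meta-diegetic.
Afterwards: once it plays over shots Sven isn't in, detached from any character's subjectivity, it's conventional underscore → non-diegetic.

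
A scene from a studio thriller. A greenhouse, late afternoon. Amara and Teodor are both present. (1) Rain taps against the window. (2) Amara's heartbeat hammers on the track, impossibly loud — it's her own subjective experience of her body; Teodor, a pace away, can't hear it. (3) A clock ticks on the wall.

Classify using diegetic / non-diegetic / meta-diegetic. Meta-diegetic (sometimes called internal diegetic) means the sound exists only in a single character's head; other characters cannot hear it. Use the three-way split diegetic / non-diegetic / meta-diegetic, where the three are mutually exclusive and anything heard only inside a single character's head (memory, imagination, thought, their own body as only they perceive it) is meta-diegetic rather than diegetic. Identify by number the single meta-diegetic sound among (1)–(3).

Sound (1): ambient/room sound belonging to the story's physical space, so diegetic.
(2) a subjective body sound — Amara's private perception, inaudible to Teodor → meta-diegetic.
(3) the sound comes from a clock physically present in the location → diegetic.
Only (2) is meta-diegetic.

2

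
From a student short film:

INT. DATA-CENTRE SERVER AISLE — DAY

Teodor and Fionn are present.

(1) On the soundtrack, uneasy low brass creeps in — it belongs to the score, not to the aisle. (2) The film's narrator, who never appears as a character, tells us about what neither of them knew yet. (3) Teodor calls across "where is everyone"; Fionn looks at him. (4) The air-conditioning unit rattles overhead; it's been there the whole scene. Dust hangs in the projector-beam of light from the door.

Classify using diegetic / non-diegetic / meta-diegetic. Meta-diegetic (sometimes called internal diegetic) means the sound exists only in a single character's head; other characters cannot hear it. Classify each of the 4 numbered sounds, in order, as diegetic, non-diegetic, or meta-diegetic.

Sound (1): nothing in the aisle produces it and the characters don't hear it — pure soundtrack, so non-diegetic.
(2) is non-diegetic: commentary laid over the scene from outside the fiction.
(3) is diegetic: spoken by a character present in the story world.
(4) is diegetic: the air-conditioning unit is part of the location's real environment.

non-diegetic, non-diegetic, diegetic, diegetic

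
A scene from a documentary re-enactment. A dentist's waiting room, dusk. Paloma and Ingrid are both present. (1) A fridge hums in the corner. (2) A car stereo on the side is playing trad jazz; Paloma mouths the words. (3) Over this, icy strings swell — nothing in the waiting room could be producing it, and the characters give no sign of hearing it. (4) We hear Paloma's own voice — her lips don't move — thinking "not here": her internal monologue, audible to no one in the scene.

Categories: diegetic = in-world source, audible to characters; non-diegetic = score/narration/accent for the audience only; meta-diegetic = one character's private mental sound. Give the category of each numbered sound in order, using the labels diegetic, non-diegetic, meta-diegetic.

diegetic, diegetic, non-diegetic, meta-diegetic

(1) is diegetic: a fridge is part of the location's real environment.
Sound (2): a car stereo is a physical source in the scene and Paloma reacts to it, so diegetic.
Sound (3): nothing in the waiting room produces it and the characters don't hear it — pure soundtrack, so non-diegetic.
(4) it's Paloma's unspoken thought, heard only by the audience via her subjectivity → meta-diegetic.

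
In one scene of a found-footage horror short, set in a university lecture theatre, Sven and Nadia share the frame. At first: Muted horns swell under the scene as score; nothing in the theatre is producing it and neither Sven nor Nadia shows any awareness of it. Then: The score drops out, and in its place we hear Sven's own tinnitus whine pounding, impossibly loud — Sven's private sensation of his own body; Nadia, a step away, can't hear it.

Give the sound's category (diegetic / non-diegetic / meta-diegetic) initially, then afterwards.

non-diegetic, meta-diegetic

Initially: underscore with no in-world source, inaudible to the characters → non-diegetic.
Afterwards: the body sound is Sven's subjective perception alone — Nadia can't hear it → meta-diegetic.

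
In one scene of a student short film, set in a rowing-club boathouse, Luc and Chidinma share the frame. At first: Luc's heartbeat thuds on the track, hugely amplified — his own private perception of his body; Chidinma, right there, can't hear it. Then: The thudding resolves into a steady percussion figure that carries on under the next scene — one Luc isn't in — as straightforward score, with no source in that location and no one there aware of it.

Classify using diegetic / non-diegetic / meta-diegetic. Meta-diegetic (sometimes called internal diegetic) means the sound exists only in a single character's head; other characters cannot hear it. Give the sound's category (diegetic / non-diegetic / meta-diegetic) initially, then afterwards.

Initially: it's Luc's subjective body sound, inaudible to Chidinma → meta-diegetic.
Afterwards: detached from Luc and playing as sourceless score over a scene he isn't in — for the audience only → non-diegetic.

meta-diegetic, non-diegetic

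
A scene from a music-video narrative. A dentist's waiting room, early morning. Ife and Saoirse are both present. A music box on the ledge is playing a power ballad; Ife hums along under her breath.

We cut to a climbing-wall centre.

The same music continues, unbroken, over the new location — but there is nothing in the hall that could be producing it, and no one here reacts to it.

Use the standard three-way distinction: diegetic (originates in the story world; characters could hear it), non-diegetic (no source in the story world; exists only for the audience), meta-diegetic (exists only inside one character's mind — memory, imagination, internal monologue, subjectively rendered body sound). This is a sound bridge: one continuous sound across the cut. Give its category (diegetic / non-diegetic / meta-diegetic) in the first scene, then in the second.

Scene one: a music box is an on-screen source and Ife reacts to it → diegetic.
Scene two: there is no source in the hall and no one hears it — it's now underscore → non-diegetic.

diegetic, non-diegetic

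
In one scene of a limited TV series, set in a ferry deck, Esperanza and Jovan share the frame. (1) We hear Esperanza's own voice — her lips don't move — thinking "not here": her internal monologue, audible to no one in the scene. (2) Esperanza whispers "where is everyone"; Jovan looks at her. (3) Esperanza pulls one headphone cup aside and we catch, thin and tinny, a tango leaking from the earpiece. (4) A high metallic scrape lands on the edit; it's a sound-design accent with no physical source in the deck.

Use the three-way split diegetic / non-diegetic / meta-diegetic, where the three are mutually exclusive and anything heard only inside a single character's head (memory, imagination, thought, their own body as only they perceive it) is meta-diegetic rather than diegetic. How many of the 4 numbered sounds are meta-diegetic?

1

(1) is meta-diegetic: internal monologue — inside Esperanza's mind, not spoken into the scene.
Sound (2): Esperanza is a character speaking aloud in the scene, so diegetic.
(3) the earpiece is a real device on Esperanza's head — source music → diegetic.
(4) is non-diegetic: nothing in the scene produces it; it's an accent added for the audience.
So 1 of the 4 is meta-diegetic: (1).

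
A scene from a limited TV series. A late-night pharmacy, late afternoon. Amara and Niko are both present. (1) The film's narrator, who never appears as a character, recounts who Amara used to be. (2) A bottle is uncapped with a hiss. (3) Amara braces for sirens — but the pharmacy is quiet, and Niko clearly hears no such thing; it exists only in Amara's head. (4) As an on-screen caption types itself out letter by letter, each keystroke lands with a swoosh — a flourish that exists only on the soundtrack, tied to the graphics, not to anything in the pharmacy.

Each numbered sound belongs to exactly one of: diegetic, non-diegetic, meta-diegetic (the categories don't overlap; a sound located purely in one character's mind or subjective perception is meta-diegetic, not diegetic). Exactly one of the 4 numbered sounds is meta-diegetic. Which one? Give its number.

3

(1) is non-diegetic: commentary laid over the scene from outside the fiction.
Sound (2): the sound comes from a bottle physically present in the location, so diegetic.
(3) is meta-diegetic: subjective to Amara: the pharmacy is silent and Niko hears nothing.
Sound (4): sound married to a title/caption — outside the diegesis by definition, so non-diegetic.
Only (3) is meta-diegetic.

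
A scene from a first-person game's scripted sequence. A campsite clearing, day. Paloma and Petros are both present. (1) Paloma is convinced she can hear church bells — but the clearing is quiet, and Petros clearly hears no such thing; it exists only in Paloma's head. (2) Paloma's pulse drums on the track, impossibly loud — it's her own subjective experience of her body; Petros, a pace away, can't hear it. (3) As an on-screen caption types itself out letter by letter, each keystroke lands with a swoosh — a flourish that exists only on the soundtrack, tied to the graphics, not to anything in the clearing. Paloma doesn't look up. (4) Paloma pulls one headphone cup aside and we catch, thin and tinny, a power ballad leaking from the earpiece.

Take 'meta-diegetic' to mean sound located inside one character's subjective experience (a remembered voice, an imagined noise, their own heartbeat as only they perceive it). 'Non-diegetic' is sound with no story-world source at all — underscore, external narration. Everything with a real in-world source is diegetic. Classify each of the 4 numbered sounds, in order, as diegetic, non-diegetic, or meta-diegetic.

meta-diegetic, meta-diegetic, non-diegetic, diegetic

(1) is meta-diegetic: the sound is imagined by Paloma; nothing in the story world is producing it and Petros can't hear it.
(2) is meta-diegetic: it's Paloma's internal bodily sensation rendered as sound; only Paloma 'hears' it.
Sound (3): sound married to a title/caption — outside the diegesis by definition, so non-diegetic.
Sound (4): it's leaking from a physical pair of headphones in the scene, so diegetic.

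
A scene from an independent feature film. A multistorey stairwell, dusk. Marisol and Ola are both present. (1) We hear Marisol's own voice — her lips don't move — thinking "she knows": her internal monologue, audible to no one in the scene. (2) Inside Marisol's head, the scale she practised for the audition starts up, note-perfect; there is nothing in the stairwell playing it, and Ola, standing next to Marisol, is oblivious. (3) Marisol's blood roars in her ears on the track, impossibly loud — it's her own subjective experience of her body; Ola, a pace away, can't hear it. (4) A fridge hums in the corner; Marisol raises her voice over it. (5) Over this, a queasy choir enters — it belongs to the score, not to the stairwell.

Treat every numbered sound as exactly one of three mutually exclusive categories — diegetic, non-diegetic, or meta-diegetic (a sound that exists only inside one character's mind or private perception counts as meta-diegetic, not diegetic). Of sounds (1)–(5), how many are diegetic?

Sound (1): Marisol's thought-voice: a private mental sound no other character can hear, so meta-diegetic.
(2) is meta-diegetic: the music is a memory playing inside Marisol's mind alone; no real-world source, Ola can't hear it.
(3) is meta-diegetic: point-of-audition from inside Marisol's body; not a sound in the room.
(4) a fridge is part of the location's real environment → diegetic.
(5) score with no on-screen or off-screen source; it exists for the audience alone → non-diegetic.
Diegetic: (4) — that's 1.

1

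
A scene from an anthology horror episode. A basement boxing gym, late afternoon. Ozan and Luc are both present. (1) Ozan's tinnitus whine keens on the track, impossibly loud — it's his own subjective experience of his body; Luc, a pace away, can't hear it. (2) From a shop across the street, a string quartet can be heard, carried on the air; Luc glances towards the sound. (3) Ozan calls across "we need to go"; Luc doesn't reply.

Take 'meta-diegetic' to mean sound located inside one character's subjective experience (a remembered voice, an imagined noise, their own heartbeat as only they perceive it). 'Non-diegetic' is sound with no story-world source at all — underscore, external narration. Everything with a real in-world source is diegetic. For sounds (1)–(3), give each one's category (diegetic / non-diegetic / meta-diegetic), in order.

Sound (1): a subjective body sound — Ozan's private perception, inaudible to Luc, so meta-diegetic.
Sound (2): off-screen diegetic: the source is out of frame but still in the story's space, so diegetic.
(3) Ozan is a character speaking aloud in the scene → diegetic.

meta-diegetic, diegetic, diegetic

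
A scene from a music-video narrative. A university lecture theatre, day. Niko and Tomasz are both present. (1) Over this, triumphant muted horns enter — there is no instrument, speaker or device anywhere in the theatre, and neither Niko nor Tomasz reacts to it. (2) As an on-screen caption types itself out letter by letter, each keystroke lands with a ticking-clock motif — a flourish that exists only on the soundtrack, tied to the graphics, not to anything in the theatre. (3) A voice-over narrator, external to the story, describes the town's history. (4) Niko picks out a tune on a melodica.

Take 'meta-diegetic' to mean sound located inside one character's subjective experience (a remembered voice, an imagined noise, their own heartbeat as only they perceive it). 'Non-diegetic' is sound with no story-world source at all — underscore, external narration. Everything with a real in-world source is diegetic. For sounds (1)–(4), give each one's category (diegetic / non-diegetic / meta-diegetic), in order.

non-diegetic, non-diegetic, non-diegetic, diegetic

(1) score with no on-screen or off-screen source; it exists for the audience alone → non-diegetic.
Sound (2): the caption isn't part of the story world, so neither is the sound tied to it, so non-diegetic.
Sound (3): external voice-over — not a character, not heard by anyone in the scene, so non-diegetic.
(4) is diegetic: a character is playing a melodica on screen.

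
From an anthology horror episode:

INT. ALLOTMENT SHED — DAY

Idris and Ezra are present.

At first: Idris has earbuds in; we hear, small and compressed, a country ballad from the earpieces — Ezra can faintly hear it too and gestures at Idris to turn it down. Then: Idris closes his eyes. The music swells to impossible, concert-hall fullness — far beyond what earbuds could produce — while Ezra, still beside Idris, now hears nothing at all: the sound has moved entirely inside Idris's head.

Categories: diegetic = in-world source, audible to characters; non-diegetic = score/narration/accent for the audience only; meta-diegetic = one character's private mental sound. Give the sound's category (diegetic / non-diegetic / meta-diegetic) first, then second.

diegetic, meta-diegetic

First: the earbuds are a physical source both characters can hear → diegetic.
Second: the music now exists only as Idris's subjective experience; Ezra can no longer hear it → meta-diegetic.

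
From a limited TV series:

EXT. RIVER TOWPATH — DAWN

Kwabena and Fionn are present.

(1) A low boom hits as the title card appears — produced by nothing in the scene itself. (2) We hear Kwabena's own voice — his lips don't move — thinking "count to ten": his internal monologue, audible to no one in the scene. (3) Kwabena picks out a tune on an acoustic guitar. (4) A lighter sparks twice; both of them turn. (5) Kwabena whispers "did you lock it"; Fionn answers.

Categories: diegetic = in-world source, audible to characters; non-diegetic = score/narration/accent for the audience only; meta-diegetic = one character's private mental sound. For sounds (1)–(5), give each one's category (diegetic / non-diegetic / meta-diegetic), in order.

non-diegetic, meta-diegetic, diegetic, diegetic, diegetic

(1) an editorial stinger — it belongs to the cut, not the story world → non-diegetic.
Sound (2): Kwabena's thought-voice: a private mental sound no other character can hear, so meta-diegetic.
(3) is diegetic: Kwabena is producing the music live, in the story world.
(4) is diegetic: a lighter is a real object/event in the scene's world.
(5) is diegetic: on-screen dialogue — Kwabena speaks and Fionn is there to hear.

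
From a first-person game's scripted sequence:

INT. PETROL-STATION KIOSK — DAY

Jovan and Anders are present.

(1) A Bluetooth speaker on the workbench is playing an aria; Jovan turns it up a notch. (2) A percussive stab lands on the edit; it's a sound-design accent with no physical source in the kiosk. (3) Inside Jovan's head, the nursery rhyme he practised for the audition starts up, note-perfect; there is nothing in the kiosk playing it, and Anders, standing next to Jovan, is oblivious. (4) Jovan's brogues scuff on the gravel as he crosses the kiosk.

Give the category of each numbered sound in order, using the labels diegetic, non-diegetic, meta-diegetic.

(1) is diegetic: source music from a Bluetooth speaker, which exists in the story world.
(2) it's a sound-design accent with no in-world source; no one in the scene can hear it → non-diegetic.
Sound (3): remembered music, private to Jovan — Anders is oblivious because it isn't in the room, so meta-diegetic.
Sound (4): Jovan's footsteps are produced in the story world, so diegetic.

diegetic, non-diegetic, meta-diegetic, diegetic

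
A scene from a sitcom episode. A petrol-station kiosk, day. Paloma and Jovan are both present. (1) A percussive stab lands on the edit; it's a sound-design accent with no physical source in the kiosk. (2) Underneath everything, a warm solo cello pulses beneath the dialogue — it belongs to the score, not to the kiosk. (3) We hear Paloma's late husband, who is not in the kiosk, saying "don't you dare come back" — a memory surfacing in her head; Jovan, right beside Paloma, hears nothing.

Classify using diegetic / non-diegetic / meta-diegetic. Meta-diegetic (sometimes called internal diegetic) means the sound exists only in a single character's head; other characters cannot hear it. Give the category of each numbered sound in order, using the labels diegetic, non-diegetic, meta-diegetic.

non-diegetic, non-diegetic, meta-diegetic

(1) nothing in the scene produces it; it's an accent added for the audience → non-diegetic.
(2) is non-diegetic: nothing in the kiosk produces it and the characters don't hear it — pure soundtrack.
(3) is meta-diegetic: the voice is a memory playing only inside Paloma's mind; Jovan can't hear it.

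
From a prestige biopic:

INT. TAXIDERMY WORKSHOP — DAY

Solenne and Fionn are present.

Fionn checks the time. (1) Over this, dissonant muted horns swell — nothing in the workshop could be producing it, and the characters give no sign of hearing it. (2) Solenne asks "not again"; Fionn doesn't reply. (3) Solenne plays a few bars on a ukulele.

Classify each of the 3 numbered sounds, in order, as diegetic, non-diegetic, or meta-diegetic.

(1) is non-diegetic: it has no source in the story world and no character can hear it — it's underscore.
(2) Solenne is a character speaking aloud in the scene → diegetic.
(3) is diegetic: the instrument and the performer are both in the scene.

non-diegetic, diegetic, diegetic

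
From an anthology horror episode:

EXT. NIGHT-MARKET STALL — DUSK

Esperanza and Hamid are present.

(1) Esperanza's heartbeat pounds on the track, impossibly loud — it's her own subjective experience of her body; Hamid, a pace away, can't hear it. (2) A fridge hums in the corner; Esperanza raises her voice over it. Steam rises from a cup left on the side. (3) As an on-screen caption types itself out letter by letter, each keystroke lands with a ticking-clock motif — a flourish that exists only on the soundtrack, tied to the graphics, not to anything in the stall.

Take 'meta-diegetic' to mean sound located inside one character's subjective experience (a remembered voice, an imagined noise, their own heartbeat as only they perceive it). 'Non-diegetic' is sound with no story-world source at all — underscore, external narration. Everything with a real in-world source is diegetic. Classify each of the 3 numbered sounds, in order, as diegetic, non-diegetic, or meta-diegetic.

(1) is meta-diegetic: a subjective body sound — Esperanza's private perception, inaudible to Hamid.
(2) is diegetic: it's the actual ambient sound of the location.
Sound (3): the caption isn't part of the story world, so neither is the sound tied to it, so non-diegetic.

meta-diegetic, diegetic, non-diegetic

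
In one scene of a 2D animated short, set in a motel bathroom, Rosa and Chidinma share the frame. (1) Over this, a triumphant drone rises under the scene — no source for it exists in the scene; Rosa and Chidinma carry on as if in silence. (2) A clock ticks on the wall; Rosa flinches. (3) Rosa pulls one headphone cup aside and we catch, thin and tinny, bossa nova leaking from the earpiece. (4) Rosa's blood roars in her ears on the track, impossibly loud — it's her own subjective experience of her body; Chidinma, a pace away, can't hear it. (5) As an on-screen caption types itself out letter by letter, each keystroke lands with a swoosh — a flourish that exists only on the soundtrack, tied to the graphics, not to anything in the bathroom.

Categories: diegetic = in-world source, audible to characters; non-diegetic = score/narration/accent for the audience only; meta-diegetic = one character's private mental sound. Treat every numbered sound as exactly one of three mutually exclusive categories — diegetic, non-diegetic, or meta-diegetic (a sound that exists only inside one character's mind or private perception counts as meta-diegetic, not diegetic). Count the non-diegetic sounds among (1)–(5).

2

(1) is non-diegetic: score with no on-screen or off-screen source; it exists for the audience alone.
Sound (2): the sound comes from a clock physically present in the location, so diegetic.
(3) the headphones are an on-screen source → diegetic.
(4) point-of-audition from inside Rosa's body; not a sound in the room → meta-diegetic.
(5) it accompanies on-screen graphics, not anything inside the story world → non-diegetic.
So 2 of the 5 are non-diegetic: (1), (5).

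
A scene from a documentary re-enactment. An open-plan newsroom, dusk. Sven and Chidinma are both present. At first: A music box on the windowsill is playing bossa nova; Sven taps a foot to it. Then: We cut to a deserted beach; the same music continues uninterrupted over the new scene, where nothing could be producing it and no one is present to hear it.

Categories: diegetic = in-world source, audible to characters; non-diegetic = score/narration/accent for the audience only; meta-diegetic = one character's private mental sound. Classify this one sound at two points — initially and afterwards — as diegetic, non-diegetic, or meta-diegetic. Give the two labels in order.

diegetic, non-diegetic

Initially: a music box is a real in-scene source and Sven reacts to it → diegetic.
Afterwards: there is no longer any in-world source and no one can hear it — it has become underscore → non-diegetic.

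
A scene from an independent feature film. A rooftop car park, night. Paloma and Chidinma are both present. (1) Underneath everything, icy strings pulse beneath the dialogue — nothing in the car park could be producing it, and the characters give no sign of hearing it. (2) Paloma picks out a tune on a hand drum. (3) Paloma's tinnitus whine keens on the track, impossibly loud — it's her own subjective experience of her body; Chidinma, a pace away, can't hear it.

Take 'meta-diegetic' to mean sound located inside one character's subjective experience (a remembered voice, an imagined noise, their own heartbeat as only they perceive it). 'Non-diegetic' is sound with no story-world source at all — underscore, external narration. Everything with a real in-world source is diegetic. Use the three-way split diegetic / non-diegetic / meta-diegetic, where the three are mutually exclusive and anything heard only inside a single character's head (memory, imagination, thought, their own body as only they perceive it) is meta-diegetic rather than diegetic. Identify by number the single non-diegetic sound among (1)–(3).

1

(1) it has no source in the story world and no character can hear it — it's underscore → non-diegetic.
(2) a character is playing a hand drum on screen → diegetic.
Sound (3): a subjective body sound — Paloma's private perception, inaudible to Chidinma, so meta-diegetic.
Only (1) is non-diegetic.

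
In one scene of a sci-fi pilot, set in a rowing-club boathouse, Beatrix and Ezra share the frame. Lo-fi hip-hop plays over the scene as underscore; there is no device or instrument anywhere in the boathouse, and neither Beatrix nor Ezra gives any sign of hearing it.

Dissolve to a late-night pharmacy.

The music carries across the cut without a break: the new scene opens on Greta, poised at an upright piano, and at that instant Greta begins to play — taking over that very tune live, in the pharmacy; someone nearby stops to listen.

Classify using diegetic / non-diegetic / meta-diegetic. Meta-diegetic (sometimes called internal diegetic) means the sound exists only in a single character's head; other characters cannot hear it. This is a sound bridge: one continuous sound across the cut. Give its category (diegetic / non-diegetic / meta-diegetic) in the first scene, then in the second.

non-diegetic, diegetic

Scene one: there's no in-world source anywhere and no character hears it — underscore for the audience only → non-diegetic.
Scene two: from the moment Greta starts playing, the tune is being performed on an upright piano inside the story world and another character hears it → diegetic.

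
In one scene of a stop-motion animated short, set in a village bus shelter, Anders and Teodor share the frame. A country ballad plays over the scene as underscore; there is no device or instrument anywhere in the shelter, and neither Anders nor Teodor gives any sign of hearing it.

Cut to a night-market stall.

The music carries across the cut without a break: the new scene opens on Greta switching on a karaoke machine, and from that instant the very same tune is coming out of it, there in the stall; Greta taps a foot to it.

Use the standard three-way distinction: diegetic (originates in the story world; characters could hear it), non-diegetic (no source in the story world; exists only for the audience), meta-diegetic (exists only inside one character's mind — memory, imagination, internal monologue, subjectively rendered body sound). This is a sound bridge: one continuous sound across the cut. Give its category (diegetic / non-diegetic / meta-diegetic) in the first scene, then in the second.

non-diegetic, diegetic

Scene one: there's no in-world source anywhere and no character hears it — underscore for the audience only → non-diegetic.
Scene two: once Greta turns on a karaoke machine, the music has a real source in the story world and Greta reacts to it → diegetic.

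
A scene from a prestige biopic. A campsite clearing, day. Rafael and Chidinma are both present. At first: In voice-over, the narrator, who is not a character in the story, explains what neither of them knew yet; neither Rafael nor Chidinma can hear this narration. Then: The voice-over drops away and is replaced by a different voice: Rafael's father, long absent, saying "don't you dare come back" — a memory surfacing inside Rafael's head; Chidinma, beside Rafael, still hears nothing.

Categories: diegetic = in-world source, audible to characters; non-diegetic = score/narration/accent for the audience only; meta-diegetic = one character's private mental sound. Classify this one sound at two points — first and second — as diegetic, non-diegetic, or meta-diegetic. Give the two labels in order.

First: the external narrator addresses only the audience — outside the story world → non-diegetic.
Second: the replacement voice is a memory inside Rafael's mind specifically → meta-diegetic.

non-diegetic, meta-diegetic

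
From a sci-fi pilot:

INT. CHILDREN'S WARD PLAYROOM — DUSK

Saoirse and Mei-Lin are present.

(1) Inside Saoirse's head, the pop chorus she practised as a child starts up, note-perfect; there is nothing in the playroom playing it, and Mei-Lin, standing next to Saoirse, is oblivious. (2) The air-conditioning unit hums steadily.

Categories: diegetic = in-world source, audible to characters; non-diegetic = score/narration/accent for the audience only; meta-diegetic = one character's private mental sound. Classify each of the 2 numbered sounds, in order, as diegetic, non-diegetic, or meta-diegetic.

(1) remembered music, private to Saoirse — Mei-Lin is oblivious because it isn't in the room → meta-diegetic.
Sound (2): ambient/room sound belonging to the story's physical space, so diegetic.

meta-diegetic, diegetic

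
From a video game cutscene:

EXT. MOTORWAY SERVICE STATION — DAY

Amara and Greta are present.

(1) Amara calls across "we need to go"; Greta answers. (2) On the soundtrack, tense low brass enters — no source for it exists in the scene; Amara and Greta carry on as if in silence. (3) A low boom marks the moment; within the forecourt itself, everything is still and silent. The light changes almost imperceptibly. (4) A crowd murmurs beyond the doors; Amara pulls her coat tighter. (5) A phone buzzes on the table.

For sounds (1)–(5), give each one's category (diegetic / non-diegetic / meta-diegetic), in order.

Sound (1): spoken by a character present in the story world, so diegetic.
Sound (2): score with no on-screen or off-screen source; it exists for the audience alone, so non-diegetic.
(3) is non-diegetic: an editorial stinger — it belongs to the cut, not the story world.
(4) it's the actual ambient sound of the location → diegetic.
Sound (5): the sound comes from a phone physically present in the location, so diegetic.

diegetic, non-diegetic, non-diegetic, diegetic, diegetic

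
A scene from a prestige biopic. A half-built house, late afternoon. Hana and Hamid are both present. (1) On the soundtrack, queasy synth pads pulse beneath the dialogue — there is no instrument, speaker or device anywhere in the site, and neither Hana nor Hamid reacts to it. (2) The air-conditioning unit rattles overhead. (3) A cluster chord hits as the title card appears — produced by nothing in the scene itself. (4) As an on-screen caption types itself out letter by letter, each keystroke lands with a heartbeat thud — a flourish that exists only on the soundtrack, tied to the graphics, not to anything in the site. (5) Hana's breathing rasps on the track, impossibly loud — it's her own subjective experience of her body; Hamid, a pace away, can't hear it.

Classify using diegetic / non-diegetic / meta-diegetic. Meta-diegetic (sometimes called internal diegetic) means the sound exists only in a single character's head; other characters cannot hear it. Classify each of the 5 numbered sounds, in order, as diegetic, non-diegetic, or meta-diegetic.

(1) is non-diegetic: score with no on-screen or off-screen source; it exists for the audience alone.
Sound (2): ambient/room sound belonging to the story's physical space, so diegetic.
(3) nothing in the scene produces it; it's an accent added for the audience → non-diegetic.
(4) the caption isn't part of the story world, so neither is the sound tied to it → non-diegetic.
(5) is meta-diegetic: a subjective body sound — Hana's private perception, inaudible to Hamid.

non-diegetic, diegetic, non-diegetic, non-diegetic, meta-diegetic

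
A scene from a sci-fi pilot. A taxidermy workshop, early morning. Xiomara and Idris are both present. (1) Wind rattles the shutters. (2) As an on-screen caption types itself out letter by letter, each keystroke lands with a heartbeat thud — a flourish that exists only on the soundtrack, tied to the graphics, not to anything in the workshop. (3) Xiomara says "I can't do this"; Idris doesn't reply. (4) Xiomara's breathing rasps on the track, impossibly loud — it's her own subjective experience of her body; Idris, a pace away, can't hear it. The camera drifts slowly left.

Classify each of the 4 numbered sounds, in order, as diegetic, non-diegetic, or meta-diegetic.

(1) is diegetic: it's the actual ambient sound of the location.
(2) sound married to a title/caption — outside the diegesis by definition → non-diegetic.
(3) is diegetic: spoken by a character present in the story world.
(4) point-of-audition from inside Xiomara's body; not a sound in the room → meta-diegetic.

diegetic, non-diegetic, diegetic, meta-diegetic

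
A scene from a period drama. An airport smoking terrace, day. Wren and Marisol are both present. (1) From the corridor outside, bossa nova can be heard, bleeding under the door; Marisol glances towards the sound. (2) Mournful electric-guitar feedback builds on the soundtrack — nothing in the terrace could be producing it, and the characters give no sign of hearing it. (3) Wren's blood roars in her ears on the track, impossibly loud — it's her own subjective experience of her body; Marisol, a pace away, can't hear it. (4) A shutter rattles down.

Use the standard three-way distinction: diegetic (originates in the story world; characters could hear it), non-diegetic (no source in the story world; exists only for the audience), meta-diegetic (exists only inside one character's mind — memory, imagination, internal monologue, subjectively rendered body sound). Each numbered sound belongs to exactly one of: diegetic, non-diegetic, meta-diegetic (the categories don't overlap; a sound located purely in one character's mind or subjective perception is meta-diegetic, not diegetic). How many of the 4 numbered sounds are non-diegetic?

1

(1) is diegetic: it's coming from the corridor outside — a location within the story world — and Marisol reacts.
(2) it has no source in the story world and no character can hear it — it's underscore → non-diegetic.
Sound (3): it's Wren's internal bodily sensation rendered as sound; only Wren 'hears' it, so meta-diegetic.
(4) is diegetic: a shutter is a real object/event in the scene's world.
So 1 of the 4 is non-diegetic: (2).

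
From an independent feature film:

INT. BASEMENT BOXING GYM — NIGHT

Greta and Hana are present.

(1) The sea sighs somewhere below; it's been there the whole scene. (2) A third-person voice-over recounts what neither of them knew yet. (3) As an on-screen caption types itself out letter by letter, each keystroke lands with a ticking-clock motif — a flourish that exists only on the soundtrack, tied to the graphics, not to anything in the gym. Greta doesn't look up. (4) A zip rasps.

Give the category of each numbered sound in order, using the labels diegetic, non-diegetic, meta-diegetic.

(1) the sea is part of the location's real environment → diegetic.
Sound (2): commentary laid over the scene from outside the fiction, so non-diegetic.
(3) is non-diegetic: sound married to a title/caption — outside the diegesis by definition.
Sound (4): the sound comes from a zip physically present in the location, so diegetic.

diegetic, non-diegetic, non-diegetic, diegetic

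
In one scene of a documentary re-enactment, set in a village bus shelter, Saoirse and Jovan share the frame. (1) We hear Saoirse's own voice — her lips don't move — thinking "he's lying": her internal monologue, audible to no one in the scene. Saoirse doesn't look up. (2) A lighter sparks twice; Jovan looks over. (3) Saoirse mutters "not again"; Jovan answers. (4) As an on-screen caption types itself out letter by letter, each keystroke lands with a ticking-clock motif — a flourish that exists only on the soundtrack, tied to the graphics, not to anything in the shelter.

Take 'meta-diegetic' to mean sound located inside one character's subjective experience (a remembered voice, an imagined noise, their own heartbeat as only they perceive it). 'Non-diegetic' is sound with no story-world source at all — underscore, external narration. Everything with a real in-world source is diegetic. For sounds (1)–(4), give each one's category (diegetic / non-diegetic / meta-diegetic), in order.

meta-diegetic, diegetic, diegetic, non-diegetic

(1) internal monologue — inside Saoirse's mind, not spoken into the scene → meta-diegetic.
(2) is diegetic: the sound comes from a lighter physically present in the location.
Sound (3): Saoirse is a character speaking aloud in the scene, so diegetic.
(4) the caption isn't part of the story world, so neither is the sound tied to it → non-diegetic.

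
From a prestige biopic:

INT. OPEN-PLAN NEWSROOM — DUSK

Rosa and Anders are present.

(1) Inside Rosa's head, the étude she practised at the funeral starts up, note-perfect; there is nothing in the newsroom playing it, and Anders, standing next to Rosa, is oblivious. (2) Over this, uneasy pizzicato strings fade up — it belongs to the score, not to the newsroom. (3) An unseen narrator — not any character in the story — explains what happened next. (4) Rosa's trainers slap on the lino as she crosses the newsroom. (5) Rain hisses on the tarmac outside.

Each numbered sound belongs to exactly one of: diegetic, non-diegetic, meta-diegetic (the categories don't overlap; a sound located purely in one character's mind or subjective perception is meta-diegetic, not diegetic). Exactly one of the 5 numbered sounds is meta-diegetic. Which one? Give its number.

(1) is meta-diegetic: remembered music, private to Rosa — Anders is oblivious because it isn't in the room.
Sound (2): it has no source in the story world and no character can hear it — it's underscore, so non-diegetic.
Sound (3): the narrator exists outside the story world, addressing only the audience, so non-diegetic.
(4) a character's body making contact with the set — an in-world sound → diegetic.
(5) is diegetic: it's the actual ambient sound of the location.
Only (1) is meta-diegetic.

1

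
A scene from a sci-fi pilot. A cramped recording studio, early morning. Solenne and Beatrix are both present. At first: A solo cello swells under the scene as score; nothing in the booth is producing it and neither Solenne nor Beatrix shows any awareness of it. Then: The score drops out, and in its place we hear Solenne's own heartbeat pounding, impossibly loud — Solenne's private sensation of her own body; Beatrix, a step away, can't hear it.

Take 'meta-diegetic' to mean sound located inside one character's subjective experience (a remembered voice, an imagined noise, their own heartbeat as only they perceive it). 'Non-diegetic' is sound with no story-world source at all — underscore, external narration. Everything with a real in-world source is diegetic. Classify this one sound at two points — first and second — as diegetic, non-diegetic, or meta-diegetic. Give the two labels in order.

non-diegetic, meta-diegetic

First: underscore with no in-world source, inaudible to the characters → non-diegetic.
Second: the body sound is Solenne's subjective perception alone — Beatrix can't hear it → meta-diegetic.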